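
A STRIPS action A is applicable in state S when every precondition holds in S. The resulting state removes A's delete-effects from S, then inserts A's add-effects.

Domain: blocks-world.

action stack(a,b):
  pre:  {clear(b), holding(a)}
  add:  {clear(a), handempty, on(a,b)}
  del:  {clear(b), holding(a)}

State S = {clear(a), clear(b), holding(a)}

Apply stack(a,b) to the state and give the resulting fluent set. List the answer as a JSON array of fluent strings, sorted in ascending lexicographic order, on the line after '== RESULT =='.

Compute (S \ del) ∪ add:
  pre ⊆ S: {clear(b), holding(a)} ⊆ S  — applicable
  S \ del = {clear(a)}
  ∪ add   = {clear(a), handempty, on(a,b)}

== RESULT ==
["clear(a)", "handempty", "on(a,b)"]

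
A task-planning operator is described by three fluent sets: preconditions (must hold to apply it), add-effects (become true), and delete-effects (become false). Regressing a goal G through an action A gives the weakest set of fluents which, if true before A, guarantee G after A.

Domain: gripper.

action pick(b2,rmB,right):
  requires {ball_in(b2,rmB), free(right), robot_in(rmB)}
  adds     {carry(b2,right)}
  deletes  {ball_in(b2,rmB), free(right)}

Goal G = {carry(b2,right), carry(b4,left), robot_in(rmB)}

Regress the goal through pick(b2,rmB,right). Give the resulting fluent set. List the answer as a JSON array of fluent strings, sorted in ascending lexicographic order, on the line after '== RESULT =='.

Compute (G \ add) ∪ pre:
  G ∩ del = {}  (empty — regression defined)
  G \ add = {carry(b2,right), carry(b4,left), robot_in(rmB)} \ {carry(b2,right)} = {carry(b4,left), robot_in(rmB)}
  ∪ pre   = {carry(b4,left), robot_in(rmB)} ∪ {ball_in(b2,rmB), free(right), robot_in(rmB)}
          = {ball_in(b2,rmB), carry(b4,left), free(right), robot_in(rmB)}

== RESULT ==
["ball_in(b2,rmB)", "carry(b4,left)", "free(right)", "robot_in(rmB)"]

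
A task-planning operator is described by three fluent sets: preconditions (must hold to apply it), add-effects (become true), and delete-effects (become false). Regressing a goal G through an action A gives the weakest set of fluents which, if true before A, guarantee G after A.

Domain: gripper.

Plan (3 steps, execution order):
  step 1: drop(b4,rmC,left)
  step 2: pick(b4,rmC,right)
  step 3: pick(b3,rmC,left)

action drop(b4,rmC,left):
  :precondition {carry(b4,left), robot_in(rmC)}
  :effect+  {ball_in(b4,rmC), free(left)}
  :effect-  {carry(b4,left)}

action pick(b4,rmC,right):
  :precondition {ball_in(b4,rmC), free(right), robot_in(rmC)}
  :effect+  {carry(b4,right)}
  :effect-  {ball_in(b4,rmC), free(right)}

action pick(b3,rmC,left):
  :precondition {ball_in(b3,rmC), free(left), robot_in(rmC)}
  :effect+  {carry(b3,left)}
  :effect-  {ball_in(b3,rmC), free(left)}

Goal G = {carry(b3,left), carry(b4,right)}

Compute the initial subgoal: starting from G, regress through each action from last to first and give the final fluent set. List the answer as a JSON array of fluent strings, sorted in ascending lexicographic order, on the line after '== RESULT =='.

Regress step by step:
  through step 3 (pick(b3,rmC,left)): drop {carry(b3,left)}, keep {carry(b4,right)}, require {ball_in(b3,rmC), free(left), robot_in(rmC)}
    → {ball_in(b3,rmC), carry(b4,right), free(left), robot_in(rmC)}
  through step 2 (pick(b4,rmC,right)): drop {carry(b4,right)}, keep {ball_in(b3,rmC), free(left), robot_in(rmC)}, require {ball_in(b4,rmC), free(right), robot_in(rmC)}
    → {ball_in(b3,rmC), ball_in(b4,rmC), free(left), free(right), robot_in(rmC)}
  through step 1 (drop(b4,rmC,left)): drop {ball_in(b4,rmC), free(left)}, keep {ball_in(b3,rmC), free(right), robot_in(rmC)}, require {carry(b4,left), robot_in(rmC)}
    → {ball_in(b3,rmC), carry(b4,left), free(right), robot_in(rmC)}

== RESULT ==
["ball_in(b3,rmC)", "carry(b4,left)", "free(right)", "robot_in(rmC)"]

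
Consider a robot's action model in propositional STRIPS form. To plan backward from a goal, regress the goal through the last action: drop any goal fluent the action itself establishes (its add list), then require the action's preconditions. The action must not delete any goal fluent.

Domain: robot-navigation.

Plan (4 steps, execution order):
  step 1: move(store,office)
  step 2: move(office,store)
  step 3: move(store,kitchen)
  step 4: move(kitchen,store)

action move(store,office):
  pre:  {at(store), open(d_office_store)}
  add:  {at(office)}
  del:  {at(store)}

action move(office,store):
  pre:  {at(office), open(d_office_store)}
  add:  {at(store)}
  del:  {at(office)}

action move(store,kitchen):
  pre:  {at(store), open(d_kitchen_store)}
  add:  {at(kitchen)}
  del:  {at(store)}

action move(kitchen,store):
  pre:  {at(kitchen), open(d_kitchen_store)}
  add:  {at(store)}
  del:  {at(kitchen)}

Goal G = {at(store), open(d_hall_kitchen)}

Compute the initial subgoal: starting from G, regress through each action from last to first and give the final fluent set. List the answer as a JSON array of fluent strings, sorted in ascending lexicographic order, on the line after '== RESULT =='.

Regress step by step:
  through step 4 (move(kitchen,store)): drop {at(store)}, keep {open(d_hall_kitchen)}, require {at(kitchen), open(d_kitchen_store)}
    → {at(kitchen), open(d_hall_kitchen), open(d_kitchen_store)}
  through step 3 (move(store,kitchen)): drop {at(kitchen)}, keep {open(d_hall_kitchen), open(d_kitchen_store)}, require {at(store), open(d_kitchen_store)}
    → {at(store), open(d_hall_kitchen), open(d_kitchen_store)}
  through step 2 (move(office,store)): drop {at(store)}, keep {open(d_hall_kitchen), open(d_kitchen_store)}, require {at(office), open(d_office_store)}
    → {at(office), open(d_hall_kitchen), open(d_kitchen_store), open(d_office_store)}
  through step 1 (move(store,office)): drop {at(office)}, keep {open(d_hall_kitchen), open(d_kitchen_store), open(d_office_store)}, require {at(store), open(d_office_store)}
    → {at(store), open(d_hall_kitchen), open(d_kitchen_store), open(d_office_store)}

== RESULT ==
["at(store)", "open(d_hall_kitchen)", "open(d_kitchen_store)", "open(d_office_store)"]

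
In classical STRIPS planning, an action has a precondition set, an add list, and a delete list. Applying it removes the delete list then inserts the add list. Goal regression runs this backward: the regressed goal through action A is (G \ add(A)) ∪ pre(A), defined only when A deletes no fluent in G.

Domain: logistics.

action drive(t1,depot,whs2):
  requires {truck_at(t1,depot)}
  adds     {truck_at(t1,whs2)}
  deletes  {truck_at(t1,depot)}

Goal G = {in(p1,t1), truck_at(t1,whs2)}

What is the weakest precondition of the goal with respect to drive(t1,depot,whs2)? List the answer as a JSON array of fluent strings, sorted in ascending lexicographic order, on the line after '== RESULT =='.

Compute (G \ add) ∪ pre:
  G ∩ del = {}  (empty — regression defined)
  G \ add = {in(p1,t1), truck_at(t1,whs2)} \ {truck_at(t1,whs2)} = {in(p1,t1)}
  ∪ pre   = {in(p1,t1)} ∪ {truck_at(t1,depot)}
          = {in(p1,t1), truck_at(t1,depot)}

== RESULT ==
["in(p1,t1)", "truck_at(t1,depot)"]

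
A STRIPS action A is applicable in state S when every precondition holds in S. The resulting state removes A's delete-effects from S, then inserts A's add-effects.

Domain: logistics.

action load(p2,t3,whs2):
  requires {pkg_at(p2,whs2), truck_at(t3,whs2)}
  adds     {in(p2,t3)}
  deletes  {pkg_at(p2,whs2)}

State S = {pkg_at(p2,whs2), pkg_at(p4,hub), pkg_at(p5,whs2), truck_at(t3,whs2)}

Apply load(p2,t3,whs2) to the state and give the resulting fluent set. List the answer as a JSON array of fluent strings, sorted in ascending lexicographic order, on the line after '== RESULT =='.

Progress:
  pre ⊆ S: {pkg_at(p2,whs2), truck_at(t3,whs2)} ⊆ S  — applicable
  S \ del = {pkg_at(p4,hub), pkg_at(p5,whs2), truck_at(t3,whs2)}
  ∪ add   = {in(p2,t3), pkg_at(p4,hub), pkg_at(p5,whs2), truck_at(t3,whs2)}

== RESULT ==
["in(p2,t3)", "pkg_at(p4,hub)", "pkg_at(p5,whs2)", "truck_at(t3,whs2)"]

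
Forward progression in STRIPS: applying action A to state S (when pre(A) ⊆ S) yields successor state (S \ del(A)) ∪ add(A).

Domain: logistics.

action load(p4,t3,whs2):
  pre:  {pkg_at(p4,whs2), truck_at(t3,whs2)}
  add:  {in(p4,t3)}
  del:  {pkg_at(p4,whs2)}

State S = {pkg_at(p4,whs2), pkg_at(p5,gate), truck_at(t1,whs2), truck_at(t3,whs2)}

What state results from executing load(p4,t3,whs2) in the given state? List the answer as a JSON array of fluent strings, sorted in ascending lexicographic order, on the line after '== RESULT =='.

Compute (S \ del) ∪ add:
  pre ⊆ S: {pkg_at(p4,whs2), truck_at(t3,whs2)} ⊆ S  — applicable
  S \ del = {pkg_at(p5,gate), truck_at(t1,whs2), truck_at(t3,whs2)}
  ∪ add   = {in(p4,t3), pkg_at(p5,gate), truck_at(t1,whs2), truck_at(t3,whs2)}

== RESULT ==
["in(p4,t3)", "pkg_at(p5,gate)", "truck_at(t1,whs2)", "truck_at(t3,whs2)"]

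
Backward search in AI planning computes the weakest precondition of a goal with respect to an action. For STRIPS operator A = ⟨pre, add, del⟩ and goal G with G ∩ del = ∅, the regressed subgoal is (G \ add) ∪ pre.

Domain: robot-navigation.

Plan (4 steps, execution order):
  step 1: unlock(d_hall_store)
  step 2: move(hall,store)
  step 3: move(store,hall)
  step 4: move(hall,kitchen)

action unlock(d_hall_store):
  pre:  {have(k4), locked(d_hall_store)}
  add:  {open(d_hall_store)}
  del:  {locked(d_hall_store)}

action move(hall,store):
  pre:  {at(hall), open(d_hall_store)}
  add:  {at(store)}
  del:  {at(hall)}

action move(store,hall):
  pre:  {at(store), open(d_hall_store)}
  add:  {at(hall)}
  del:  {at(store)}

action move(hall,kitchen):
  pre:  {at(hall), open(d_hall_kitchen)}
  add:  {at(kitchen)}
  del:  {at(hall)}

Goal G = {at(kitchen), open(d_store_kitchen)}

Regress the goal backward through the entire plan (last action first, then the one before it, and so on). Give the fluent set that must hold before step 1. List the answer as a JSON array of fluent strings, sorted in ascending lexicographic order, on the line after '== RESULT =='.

Work backward from the goal:
  through step 4 (move(hall,kitchen)): drop {at(kitchen)}, keep {open(d_store_kitchen)}, require {at(hall), open(d_hall_kitchen)}
    → {at(hall), open(d_hall_kitchen), open(d_store_kitchen)}
  through step 3 (move(store,hall)): drop {at(hall)}, keep {open(d_hall_kitchen), open(d_store_kitchen)}, require {at(store), open(d_hall_store)}
    → {at(store), open(d_hall_kitchen), open(d_hall_store), open(d_store_kitchen)}
  through step 2 (move(hall,store)): drop {at(store)}, keep {open(d_hall_kitchen), open(d_hall_store), open(d_store_kitchen)}, require {at(hall), open(d_hall_store)}
    → {at(hall), open(d_hall_kitchen), open(d_hall_store), open(d_store_kitchen)}
  through step 1 (unlock(d_hall_store)): drop {open(d_hall_store)}, keep {at(hall), open(d_hall_kitchen), open(d_store_kitchen)}, require {have(k4), locked(d_hall_store)}
    → {at(hall), have(k4), locked(d_hall_store), open(d_hall_kitchen), open(d_store_kitchen)}

== RESULT ==
["at(hall)", "have(k4)", "locked(d_hall_store)", "open(d_hall_kitchen)", "open(d_store_kitchen)"]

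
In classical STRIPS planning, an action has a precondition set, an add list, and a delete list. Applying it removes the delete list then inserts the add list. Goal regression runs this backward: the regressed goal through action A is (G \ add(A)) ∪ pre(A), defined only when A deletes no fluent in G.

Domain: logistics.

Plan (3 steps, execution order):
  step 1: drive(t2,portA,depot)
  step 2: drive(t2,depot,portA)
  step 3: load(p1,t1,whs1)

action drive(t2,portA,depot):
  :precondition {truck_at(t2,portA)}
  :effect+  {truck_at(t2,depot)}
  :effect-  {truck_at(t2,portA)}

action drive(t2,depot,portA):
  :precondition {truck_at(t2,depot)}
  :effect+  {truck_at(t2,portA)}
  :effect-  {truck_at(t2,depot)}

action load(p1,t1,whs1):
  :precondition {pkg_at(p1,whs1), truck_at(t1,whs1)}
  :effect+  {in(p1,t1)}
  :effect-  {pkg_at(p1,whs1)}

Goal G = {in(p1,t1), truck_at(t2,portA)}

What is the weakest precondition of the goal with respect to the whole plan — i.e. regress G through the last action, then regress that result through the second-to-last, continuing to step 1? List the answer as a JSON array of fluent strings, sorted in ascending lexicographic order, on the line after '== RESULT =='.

Regress step by step:
  through step 3 (load(p1,t1,whs1)): drop {in(p1,t1)}, keep {truck_at(t2,portA)}, require {pkg_at(p1,whs1), truck_at(t1,whs1)}
    → {pkg_at(p1,whs1), truck_at(t1,whs1), truck_at(t2,portA)}
  through step 2 (drive(t2,depot,portA)): drop {truck_at(t2,portA)}, keep {pkg_at(p1,whs1), truck_at(t1,whs1)}, require {truck_at(t2,depot)}
    → {pkg_at(p1,whs1), truck_at(t1,whs1), truck_at(t2,depot)}
  through step 1 (drive(t2,portA,depot)): drop {truck_at(t2,depot)}, keep {pkg_at(p1,whs1), truck_at(t1,whs1)}, require {truck_at(t2,portA)}
    → {pkg_at(p1,whs1), truck_at(t1,whs1), truck_at(t2,portA)}

== RESULT ==
["pkg_at(p1,whs1)", "truck_at(t1,whs1)", "truck_at(t2,portA)"]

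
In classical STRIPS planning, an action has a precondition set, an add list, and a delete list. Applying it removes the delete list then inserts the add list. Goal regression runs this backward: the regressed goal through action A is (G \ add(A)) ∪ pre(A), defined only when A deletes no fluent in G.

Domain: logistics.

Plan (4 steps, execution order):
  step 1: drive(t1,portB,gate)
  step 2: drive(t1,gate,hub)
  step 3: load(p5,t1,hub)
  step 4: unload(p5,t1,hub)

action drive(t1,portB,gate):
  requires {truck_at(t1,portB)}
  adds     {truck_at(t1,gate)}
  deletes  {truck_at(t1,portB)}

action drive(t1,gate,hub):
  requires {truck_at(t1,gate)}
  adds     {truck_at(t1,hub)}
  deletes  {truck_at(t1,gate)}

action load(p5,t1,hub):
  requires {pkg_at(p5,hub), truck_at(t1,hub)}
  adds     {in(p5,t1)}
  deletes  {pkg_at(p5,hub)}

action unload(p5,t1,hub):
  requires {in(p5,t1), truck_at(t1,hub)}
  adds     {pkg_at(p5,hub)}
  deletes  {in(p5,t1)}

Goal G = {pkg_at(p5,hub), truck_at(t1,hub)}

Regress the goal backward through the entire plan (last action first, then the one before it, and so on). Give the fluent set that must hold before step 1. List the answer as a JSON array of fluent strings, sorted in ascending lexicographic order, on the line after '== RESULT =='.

Regress step by step:
  through step 4 (unload(p5,t1,hub)): drop {pkg_at(p5,hub)}, keep {truck_at(t1,hub)}, require {in(p5,t1), truck_at(t1,hub)}
    → {in(p5,t1), truck_at(t1,hub)}
  through step 3 (load(p5,t1,hub)): drop {in(p5,t1)}, keep {truck_at(t1,hub)}, require {pkg_at(p5,hub), truck_at(t1,hub)}
    → {pkg_at(p5,hub), truck_at(t1,hub)}
  through step 2 (drive(t1,gate,hub)): drop {truck_at(t1,hub)}, keep {pkg_at(p5,hub)}, require {truck_at(t1,gate)}
    → {pkg_at(p5,hub), truck_at(t1,gate)}
  through step 1 (drive(t1,portB,gate)): drop {truck_at(t1,gate)}, keep {pkg_at(p5,hub)}, require {truck_at(t1,portB)}
    → {pkg_at(p5,hub), truck_at(t1,portB)}

== RESULT ==
["pkg_at(p5,hub)", "truck_at(t1,portB)"]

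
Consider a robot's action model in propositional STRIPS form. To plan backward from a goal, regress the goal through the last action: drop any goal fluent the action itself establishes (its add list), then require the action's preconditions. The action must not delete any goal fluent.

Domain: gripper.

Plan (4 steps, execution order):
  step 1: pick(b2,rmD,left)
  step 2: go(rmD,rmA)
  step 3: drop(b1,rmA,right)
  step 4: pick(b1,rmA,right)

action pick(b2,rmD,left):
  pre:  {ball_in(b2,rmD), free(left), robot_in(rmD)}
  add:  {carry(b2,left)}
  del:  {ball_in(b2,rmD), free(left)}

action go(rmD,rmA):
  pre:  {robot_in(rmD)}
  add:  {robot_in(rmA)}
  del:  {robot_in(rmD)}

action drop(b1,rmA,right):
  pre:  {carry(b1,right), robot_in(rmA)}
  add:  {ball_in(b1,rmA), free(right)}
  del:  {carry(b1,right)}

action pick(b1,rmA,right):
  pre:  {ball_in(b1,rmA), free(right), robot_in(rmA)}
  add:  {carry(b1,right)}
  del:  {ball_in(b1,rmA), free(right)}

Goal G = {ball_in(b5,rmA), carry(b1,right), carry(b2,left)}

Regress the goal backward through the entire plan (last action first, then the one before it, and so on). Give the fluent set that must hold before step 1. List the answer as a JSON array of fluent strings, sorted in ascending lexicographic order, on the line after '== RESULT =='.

Regress step by step:
  through step 4 (pick(b1,rmA,right)): drop {carry(b1,right)}, keep {ball_in(b5,rmA), carry(b2,left)}, require {ball_in(b1,rmA), free(right), robot_in(rmA)}
    → {ball_in(b1,rmA), ball_in(b5,rmA), carry(b2,left), free(right), robot_in(rmA)}
  through step 3 (drop(b1,rmA,right)): drop {ball_in(b1,rmA), free(right)}, keep {ball_in(b5,rmA), carry(b2,left), robot_in(rmA)}, require {carry(b1,right), robot_in(rmA)}
    → {ball_in(b5,rmA), carry(b1,right), carry(b2,left), robot_in(rmA)}
  through step 2 (go(rmD,rmA)): drop {robot_in(rmA)}, keep {ball_in(b5,rmA), carry(b1,right), carry(b2,left)}, require {robot_in(rmD)}
    → {ball_in(b5,rmA), carry(b1,right), carry(b2,left), robot_in(rmD)}
  through step 1 (pick(b2,rmD,left)): drop {carry(b2,left)}, keep {ball_in(b5,rmA), carry(b1,right), robot_in(rmD)}, require {ball_in(b2,rmD), free(left), robot_in(rmD)}
    → {ball_in(b2,rmD), ball_in(b5,rmA), carry(b1,right), free(left), robot_in(rmD)}

== RESULT ==
["ball_in(b2,rmD)", "ball_in(b5,rmA)", "carry(b1,right)", "free(left)", "robot_in(rmD)"]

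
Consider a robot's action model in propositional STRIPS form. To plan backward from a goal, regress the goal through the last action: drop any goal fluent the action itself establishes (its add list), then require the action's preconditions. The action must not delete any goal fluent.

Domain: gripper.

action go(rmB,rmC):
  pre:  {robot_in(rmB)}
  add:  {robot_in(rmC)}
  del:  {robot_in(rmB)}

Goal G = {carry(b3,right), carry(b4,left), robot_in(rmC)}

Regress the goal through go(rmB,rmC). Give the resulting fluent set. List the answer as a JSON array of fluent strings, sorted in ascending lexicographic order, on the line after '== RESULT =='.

Compute (G \ add) ∪ pre:
  G ∩ del = {}  (empty — regression defined)
  G \ add = {carry(b3,right), carry(b4,left), robot_in(rmC)} \ {robot_in(rmC)} = {carry(b3,right), carry(b4,left)}
  ∪ pre   = {carry(b3,right), carry(b4,left)} ∪ {robot_in(rmB)}
          = {carry(b3,right), carry(b4,left), robot_in(rmB)}

== RESULT ==
["carry(b3,right)", "carry(b4,left)", "robot_in(rmB)"]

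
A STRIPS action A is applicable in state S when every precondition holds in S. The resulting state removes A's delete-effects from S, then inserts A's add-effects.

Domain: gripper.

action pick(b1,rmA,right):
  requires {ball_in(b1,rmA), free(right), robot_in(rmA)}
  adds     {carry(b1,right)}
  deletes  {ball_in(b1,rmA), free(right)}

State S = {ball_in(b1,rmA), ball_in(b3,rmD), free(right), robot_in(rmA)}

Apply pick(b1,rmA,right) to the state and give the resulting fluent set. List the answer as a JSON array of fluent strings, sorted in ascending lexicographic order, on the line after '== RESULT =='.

Progress:
  pre ⊆ S: {ball_in(b1,rmA), free(right), robot_in(rmA)} ⊆ S  — applicable
  S \ del = {ball_in(b3,rmD), robot_in(rmA)}
  ∪ add   = {ball_in(b3,rmD), carry(b1,right), robot_in(rmA)}

== RESULT ==
["ball_in(b3,rmD)", "carry(b1,right)", "robot_in(rmA)"]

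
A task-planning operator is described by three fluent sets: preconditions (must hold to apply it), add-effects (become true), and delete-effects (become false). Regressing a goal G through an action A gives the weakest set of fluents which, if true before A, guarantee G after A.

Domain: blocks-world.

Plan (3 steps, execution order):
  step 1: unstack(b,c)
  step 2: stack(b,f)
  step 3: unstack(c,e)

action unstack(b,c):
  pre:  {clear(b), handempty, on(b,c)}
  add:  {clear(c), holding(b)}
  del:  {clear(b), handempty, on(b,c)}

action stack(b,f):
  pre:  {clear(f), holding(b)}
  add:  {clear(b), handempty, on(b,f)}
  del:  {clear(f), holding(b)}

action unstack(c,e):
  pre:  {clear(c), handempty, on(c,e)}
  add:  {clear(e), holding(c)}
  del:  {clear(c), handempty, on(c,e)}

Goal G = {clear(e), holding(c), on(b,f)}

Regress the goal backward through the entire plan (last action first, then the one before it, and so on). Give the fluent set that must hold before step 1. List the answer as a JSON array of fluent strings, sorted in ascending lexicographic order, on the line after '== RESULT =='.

Regress step by step:
  through step 3 (unstack(c,e)): drop {clear(e), holding(c)}, keep {on(b,f)}, require {clear(c), handempty, on(c,e)}
    → {clear(c), handempty, on(b,f), on(c,e)}
  through step 2 (stack(b,f)): drop {handempty, on(b,f)}, keep {clear(c), on(c,e)}, require {clear(f), holding(b)}
    → {clear(c), clear(f), holding(b), on(c,e)}
  through step 1 (unstack(b,c)): drop {clear(c), holding(b)}, keep {clear(f), on(c,e)}, require {clear(b), handempty, on(b,c)}
    → {clear(b), clear(f), handempty, on(b,c), on(c,e)}

== RESULT ==
["clear(b)", "clear(f)", "handempty", "on(b,c)", "on(c,e)"]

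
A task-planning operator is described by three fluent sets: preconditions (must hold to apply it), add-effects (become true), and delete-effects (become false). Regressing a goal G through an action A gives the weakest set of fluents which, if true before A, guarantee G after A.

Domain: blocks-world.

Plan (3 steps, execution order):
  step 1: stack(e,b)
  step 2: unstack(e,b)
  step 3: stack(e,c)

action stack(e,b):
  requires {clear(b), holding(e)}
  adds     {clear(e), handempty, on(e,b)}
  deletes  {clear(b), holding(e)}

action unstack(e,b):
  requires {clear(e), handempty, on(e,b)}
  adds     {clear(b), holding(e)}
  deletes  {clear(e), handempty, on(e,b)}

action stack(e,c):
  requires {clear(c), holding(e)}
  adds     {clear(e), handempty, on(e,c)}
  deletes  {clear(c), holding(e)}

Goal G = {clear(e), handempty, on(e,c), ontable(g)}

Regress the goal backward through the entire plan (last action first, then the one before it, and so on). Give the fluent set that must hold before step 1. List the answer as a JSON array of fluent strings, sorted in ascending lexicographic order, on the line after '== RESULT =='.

Work backward from the goal:
  through step 3 (stack(e,c)): drop {clear(e), handempty, on(e,c)}, keep {ontable(g)}, require {clear(c), holding(e)}
    → {clear(c), holding(e), ontable(g)}
  through step 2 (unstack(e,b)): drop {holding(e)}, keep {clear(c), ontable(g)}, require {clear(e), handempty, on(e,b)}
    → {clear(c), clear(e), handempty, on(e,b), ontable(g)}
  through step 1 (stack(e,b)): drop {clear(e), handempty, on(e,b)}, keep {clear(c), ontable(g)}, require {clear(b), holding(e)}
    → {clear(b), clear(c), holding(e), ontable(g)}

== RESULT ==
["clear(b)", "clear(c)", "holding(e)", "ontable(g)"]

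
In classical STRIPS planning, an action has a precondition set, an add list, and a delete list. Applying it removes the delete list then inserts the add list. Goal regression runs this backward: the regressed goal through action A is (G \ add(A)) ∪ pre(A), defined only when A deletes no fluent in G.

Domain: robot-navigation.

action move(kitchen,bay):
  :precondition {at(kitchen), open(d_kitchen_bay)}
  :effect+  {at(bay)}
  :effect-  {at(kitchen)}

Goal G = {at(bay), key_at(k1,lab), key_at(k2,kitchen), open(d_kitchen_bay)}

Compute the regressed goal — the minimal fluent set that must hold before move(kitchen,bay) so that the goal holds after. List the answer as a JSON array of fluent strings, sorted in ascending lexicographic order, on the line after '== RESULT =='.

Compute (G \ add) ∪ pre:
  G ∩ del = {}  (empty — regression defined)
  G \ add = {at(bay), key_at(k1,lab), key_at(k2,kitchen), open(d_kitchen_bay)} \ {at(bay)} = {key_at(k1,lab), key_at(k2,kitchen), open(d_kitchen_bay)}
  ∪ pre   = {key_at(k1,lab), key_at(k2,kitchen), open(d_kitchen_bay)} ∪ {at(kitchen), open(d_kitchen_bay)}
          = {at(kitchen), key_at(k1,lab), key_at(k2,kitchen), open(d_kitchen_bay)}

== RESULT ==
["at(kitchen)", "key_at(k1,lab)", "key_at(k2,kitchen)", "open(d_kitchen_bay)"]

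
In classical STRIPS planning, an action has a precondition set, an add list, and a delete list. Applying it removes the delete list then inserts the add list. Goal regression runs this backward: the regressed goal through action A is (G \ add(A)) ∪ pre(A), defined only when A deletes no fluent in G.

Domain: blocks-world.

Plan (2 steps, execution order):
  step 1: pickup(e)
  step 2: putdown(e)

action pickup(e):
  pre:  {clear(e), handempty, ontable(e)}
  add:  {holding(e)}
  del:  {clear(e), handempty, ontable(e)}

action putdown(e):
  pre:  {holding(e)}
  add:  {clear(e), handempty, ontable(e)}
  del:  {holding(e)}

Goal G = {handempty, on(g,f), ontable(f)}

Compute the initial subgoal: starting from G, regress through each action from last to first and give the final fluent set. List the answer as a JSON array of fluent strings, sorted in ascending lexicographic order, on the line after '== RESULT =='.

Work backward from the goal:
  through step 2 (putdown(e)): drop {handempty}, keep {on(g,f), ontable(f)}, require {holding(e)}
    → {holding(e), on(g,f), ontable(f)}
  through step 1 (pickup(e)): drop {holding(e)}, keep {on(g,f), ontable(f)}, require {clear(e), handempty, ontable(e)}
    → {clear(e), handempty, on(g,f), ontable(e), ontable(f)}

== RESULT ==
["clear(e)", "handempty", "on(g,f)", "ontable(e)", "ontable(f)"]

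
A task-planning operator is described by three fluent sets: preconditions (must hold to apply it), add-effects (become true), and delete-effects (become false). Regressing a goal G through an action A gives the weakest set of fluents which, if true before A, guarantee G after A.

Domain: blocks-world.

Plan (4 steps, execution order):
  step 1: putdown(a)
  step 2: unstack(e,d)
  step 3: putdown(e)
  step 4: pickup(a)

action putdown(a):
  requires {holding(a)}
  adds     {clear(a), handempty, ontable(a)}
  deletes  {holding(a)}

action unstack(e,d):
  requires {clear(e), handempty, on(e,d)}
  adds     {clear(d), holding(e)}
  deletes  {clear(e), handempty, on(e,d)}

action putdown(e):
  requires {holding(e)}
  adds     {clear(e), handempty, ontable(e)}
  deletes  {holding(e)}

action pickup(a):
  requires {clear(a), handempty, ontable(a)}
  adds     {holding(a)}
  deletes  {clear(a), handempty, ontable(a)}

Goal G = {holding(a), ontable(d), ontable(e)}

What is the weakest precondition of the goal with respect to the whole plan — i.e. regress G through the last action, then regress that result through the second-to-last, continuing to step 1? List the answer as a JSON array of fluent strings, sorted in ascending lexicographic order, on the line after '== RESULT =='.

Regress step by step:
  through step 4 (pickup(a)): drop {holding(a)}, keep {ontable(d), ontable(e)}, require {clear(a), handempty, ontable(a)}
    → {clear(a), handempty, ontable(a), ontable(d), ontable(e)}
  through step 3 (putdown(e)): drop {handempty, ontable(e)}, keep {clear(a), ontable(a), ontable(d)}, require {holding(e)}
    → {clear(a), holding(e), ontable(a), ontable(d)}
  through step 2 (unstack(e,d)): drop {holding(e)}, keep {clear(a), ontable(a), ontable(d)}, require {clear(e), handempty, on(e,d)}
    → {clear(a), clear(e), handempty, on(e,d), ontable(a), ontable(d)}
  through step 1 (putdown(a)): drop {clear(a), handempty, ontable(a)}, keep {clear(e), on(e,d), ontable(d)}, require {holding(a)}
    → {clear(e), holding(a), on(e,d), ontable(d)}

== RESULT ==
["clear(e)", "holding(a)", "on(e,d)", "ontable(d)"]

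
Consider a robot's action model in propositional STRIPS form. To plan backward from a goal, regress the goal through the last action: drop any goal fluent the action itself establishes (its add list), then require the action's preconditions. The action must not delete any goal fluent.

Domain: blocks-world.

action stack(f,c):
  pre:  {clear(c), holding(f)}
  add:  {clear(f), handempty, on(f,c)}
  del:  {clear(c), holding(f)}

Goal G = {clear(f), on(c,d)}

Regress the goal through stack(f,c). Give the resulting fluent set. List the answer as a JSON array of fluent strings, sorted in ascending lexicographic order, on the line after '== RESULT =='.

Compute (G \ add) ∪ pre:
  G ∩ del = {}  (empty — regression defined)
  G \ add = {clear(f), on(c,d)} \ {clear(f), handempty, on(f,c)} = {on(c,d)}
  ∪ pre   = {on(c,d)} ∪ {clear(c), holding(f)}
          = {clear(c), holding(f), on(c,d)}

== RESULT ==
["clear(c)", "holding(f)", "on(c,d)"]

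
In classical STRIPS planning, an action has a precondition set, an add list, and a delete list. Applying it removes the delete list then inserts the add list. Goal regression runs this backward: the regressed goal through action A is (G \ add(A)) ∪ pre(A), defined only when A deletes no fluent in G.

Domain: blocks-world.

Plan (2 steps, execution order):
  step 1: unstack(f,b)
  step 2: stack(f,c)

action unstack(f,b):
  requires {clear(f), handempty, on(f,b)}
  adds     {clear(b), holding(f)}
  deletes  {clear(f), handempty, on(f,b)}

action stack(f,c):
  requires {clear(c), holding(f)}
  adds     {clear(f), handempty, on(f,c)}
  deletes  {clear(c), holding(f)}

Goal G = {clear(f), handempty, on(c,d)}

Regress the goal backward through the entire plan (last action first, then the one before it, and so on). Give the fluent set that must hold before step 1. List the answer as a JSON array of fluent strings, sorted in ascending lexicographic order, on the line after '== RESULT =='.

Work backward from the goal:
  through step 2 (stack(f,c)): drop {clear(f), handempty}, keep {on(c,d)}, require {clear(c), holding(f)}
    → {clear(c), holding(f), on(c,d)}
  through step 1 (unstack(f,b)): drop {holding(f)}, keep {clear(c), on(c,d)}, require {clear(f), handempty, on(f,b)}
    → {clear(c), clear(f), handempty, on(c,d), on(f,b)}

== RESULT ==
["clear(c)", "clear(f)", "handempty", "on(c,d)", "on(f,b)"]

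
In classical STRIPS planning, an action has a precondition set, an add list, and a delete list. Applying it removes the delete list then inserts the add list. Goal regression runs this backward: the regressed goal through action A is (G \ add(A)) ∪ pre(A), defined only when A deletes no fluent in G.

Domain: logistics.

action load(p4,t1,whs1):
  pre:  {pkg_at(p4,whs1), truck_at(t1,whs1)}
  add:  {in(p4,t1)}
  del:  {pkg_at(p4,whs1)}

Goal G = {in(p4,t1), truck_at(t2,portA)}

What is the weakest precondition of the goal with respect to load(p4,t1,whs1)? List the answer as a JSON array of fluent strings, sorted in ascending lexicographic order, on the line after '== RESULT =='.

Regress:
  G ∩ del = {}  (empty — regression defined)
  G \ add = {in(p4,t1), truck_at(t2,portA)} \ {in(p4,t1)} = {truck_at(t2,portA)}
  ∪ pre   = {truck_at(t2,portA)} ∪ {pkg_at(p4,whs1), truck_at(t1,whs1)}
          = {pkg_at(p4,whs1), truck_at(t1,whs1), truck_at(t2,portA)}

== RESULT ==
["pkg_at(p4,whs1)", "truck_at(t1,whs1)", "truck_at(t2,portA)"]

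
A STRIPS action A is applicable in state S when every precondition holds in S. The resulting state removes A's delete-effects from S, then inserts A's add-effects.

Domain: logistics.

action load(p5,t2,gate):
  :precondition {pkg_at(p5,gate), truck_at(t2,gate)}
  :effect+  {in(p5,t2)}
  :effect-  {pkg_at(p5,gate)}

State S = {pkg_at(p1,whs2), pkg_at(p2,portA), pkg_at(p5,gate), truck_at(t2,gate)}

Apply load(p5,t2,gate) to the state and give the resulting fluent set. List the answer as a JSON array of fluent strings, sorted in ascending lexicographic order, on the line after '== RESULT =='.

Compute (S \ del) ∪ add:
  pre ⊆ S: {pkg_at(p5,gate), truck_at(t2,gate)} ⊆ S  — applicable
  S \ del = {pkg_at(p1,whs2), pkg_at(p2,portA), truck_at(t2,gate)}
  ∪ add   = {in(p5,t2), pkg_at(p1,whs2), pkg_at(p2,portA), truck_at(t2,gate)}

== RESULT ==
["in(p5,t2)", "pkg_at(p1,whs2)", "pkg_at(p2,portA)", "truck_at(t2,gate)"]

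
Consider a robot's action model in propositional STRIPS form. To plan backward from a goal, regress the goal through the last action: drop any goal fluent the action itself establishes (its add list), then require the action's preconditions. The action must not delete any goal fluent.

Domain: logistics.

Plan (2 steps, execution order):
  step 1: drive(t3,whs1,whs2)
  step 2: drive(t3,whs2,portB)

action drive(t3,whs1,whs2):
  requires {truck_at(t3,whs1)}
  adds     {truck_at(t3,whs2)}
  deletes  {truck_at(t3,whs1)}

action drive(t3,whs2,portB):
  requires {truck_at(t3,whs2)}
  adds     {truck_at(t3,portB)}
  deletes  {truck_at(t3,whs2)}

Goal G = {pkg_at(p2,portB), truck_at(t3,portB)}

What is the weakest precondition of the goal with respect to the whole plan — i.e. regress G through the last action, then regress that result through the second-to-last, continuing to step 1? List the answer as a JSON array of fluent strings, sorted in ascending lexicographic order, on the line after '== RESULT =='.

Regress step by step:
  through step 2 (drive(t3,whs2,portB)): drop {truck_at(t3,portB)}, keep {pkg_at(p2,portB)}, require {truck_at(t3,whs2)}
    → {pkg_at(p2,portB), truck_at(t3,whs2)}
  through step 1 (drive(t3,whs1,whs2)): drop {truck_at(t3,whs2)}, keep {pkg_at(p2,portB)}, require {truck_at(t3,whs1)}
    → {pkg_at(p2,portB), truck_at(t3,whs1)}

== RESULT ==
["pkg_at(p2,portB)", "truck_at(t3,whs1)"]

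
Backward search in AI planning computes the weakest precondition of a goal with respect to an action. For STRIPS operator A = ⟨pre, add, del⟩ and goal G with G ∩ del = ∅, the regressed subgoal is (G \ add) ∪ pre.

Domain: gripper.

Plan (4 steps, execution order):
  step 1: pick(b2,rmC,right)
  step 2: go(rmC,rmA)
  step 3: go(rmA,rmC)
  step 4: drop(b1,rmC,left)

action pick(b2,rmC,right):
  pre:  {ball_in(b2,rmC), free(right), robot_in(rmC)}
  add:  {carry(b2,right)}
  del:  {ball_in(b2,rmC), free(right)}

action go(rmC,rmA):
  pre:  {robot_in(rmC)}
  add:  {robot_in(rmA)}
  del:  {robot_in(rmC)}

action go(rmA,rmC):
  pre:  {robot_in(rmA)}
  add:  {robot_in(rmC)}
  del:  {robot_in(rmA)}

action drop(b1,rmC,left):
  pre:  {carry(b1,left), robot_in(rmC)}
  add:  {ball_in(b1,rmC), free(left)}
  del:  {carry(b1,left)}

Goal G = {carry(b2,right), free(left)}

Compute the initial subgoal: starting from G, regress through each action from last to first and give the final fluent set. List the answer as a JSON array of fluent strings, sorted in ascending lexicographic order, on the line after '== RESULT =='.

Work backward from the goal:
  through step 4 (drop(b1,rmC,left)): drop {free(left)}, keep {carry(b2,right)}, require {carry(b1,left), robot_in(rmC)}
    → {carry(b1,left), carry(b2,right), robot_in(rmC)}
  through step 3 (go(rmA,rmC)): drop {robot_in(rmC)}, keep {carry(b1,left), carry(b2,right)}, require {robot_in(rmA)}
    → {carry(b1,left), carry(b2,right), robot_in(rmA)}
  through step 2 (go(rmC,rmA)): drop {robot_in(rmA)}, keep {carry(b1,left), carry(b2,right)}, require {robot_in(rmC)}
    → {carry(b1,left), carry(b2,right), robot_in(rmC)}
  through step 1 (pick(b2,rmC,right)): drop {carry(b2,right)}, keep {carry(b1,left), robot_in(rmC)}, require {ball_in(b2,rmC), free(right), robot_in(rmC)}
    → {ball_in(b2,rmC), carry(b1,left), free(right), robot_in(rmC)}

== RESULT ==
["ball_in(b2,rmC)", "carry(b1,left)", "free(right)", "robot_in(rmC)"]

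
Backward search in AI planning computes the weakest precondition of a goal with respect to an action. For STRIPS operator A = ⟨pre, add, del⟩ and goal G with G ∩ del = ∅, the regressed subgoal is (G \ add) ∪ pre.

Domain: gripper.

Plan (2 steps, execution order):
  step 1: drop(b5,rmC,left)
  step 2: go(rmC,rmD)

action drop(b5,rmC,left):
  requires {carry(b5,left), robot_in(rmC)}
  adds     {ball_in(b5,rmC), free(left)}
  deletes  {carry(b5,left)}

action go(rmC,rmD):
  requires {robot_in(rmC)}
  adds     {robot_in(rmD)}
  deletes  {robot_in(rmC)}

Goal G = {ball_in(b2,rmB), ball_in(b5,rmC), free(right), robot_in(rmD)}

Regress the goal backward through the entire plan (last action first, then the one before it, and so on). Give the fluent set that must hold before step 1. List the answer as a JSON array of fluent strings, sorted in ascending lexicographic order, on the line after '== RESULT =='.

Work backward from the goal:
  through step 2 (go(rmC,rmD)): drop {robot_in(rmD)}, keep {ball_in(b2,rmB), ball_in(b5,rmC), free(right)}, require {robot_in(rmC)}
    → {ball_in(b2,rmB), ball_in(b5,rmC), free(right), robot_in(rmC)}
  through step 1 (drop(b5,rmC,left)): drop {ball_in(b5,rmC)}, keep {ball_in(b2,rmB), free(right), robot_in(rmC)}, require {carry(b5,left), robot_in(rmC)}
    → {ball_in(b2,rmB), carry(b5,left), free(right), robot_in(rmC)}

== RESULT ==
["ball_in(b2,rmB)", "carry(b5,left)", "free(right)", "robot_in(rmC)"]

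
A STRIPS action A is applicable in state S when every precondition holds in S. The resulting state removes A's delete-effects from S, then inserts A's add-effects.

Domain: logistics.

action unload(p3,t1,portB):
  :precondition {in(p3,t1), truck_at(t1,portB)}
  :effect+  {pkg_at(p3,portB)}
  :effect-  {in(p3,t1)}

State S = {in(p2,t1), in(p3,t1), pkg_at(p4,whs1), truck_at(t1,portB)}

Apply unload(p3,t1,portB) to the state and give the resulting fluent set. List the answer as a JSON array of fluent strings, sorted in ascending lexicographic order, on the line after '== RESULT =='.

Compute (S \ del) ∪ add:
  pre ⊆ S: {in(p3,t1), truck_at(t1,portB)} ⊆ S  — applicable
  S \ del = {in(p2,t1), pkg_at(p4,whs1), truck_at(t1,portB)}
  ∪ add   = {in(p2,t1), pkg_at(p3,portB), pkg_at(p4,whs1), truck_at(t1,portB)}

== RESULT ==
["in(p2,t1)", "pkg_at(p3,portB)", "pkg_at(p4,whs1)", "truck_at(t1,portB)"]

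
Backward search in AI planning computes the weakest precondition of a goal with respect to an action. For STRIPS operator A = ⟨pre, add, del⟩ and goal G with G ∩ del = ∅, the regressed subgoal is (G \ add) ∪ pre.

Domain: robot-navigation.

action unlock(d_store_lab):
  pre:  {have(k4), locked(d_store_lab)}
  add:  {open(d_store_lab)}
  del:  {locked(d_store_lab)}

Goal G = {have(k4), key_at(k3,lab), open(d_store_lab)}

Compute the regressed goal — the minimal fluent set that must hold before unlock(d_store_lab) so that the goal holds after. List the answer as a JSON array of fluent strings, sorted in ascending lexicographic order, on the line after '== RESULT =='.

Compute (G \ add) ∪ pre:
  G ∩ del = {}  (empty — regression defined)
  G \ add = {have(k4), key_at(k3,lab), open(d_store_lab)} \ {open(d_store_lab)} = {have(k4), key_at(k3,lab)}
  ∪ pre   = {have(k4), key_at(k3,lab)} ∪ {have(k4), locked(d_store_lab)}
          = {have(k4), key_at(k3,lab), locked(d_store_lab)}

== RESULT ==
["have(k4)", "key_at(k3,lab)", "locked(d_store_lab)"]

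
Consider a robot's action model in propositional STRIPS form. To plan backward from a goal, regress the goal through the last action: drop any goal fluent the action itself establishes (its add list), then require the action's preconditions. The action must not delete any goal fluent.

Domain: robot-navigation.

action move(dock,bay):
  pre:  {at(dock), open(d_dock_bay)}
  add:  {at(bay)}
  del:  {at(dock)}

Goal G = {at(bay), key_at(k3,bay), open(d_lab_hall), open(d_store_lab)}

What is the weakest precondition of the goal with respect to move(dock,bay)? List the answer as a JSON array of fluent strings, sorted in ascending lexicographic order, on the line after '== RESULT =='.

Regress:
  G ∩ del = {}  (empty — regression defined)
  G \ add = {at(bay), key_at(k3,bay), open(d_lab_hall), open(d_store_lab)} \ {at(bay)} = {key_at(k3,bay), open(d_lab_hall), open(d_store_lab)}
  ∪ pre   = {key_at(k3,bay), open(d_lab_hall), open(d_store_lab)} ∪ {at(dock), open(d_dock_bay)}
          = {at(dock), key_at(k3,bay), open(d_dock_bay), open(d_lab_hall), open(d_store_lab)}

== RESULT ==
["at(dock)", "key_at(k3,bay)", "open(d_dock_bay)", "open(d_lab_hall)", "open(d_store_lab)"]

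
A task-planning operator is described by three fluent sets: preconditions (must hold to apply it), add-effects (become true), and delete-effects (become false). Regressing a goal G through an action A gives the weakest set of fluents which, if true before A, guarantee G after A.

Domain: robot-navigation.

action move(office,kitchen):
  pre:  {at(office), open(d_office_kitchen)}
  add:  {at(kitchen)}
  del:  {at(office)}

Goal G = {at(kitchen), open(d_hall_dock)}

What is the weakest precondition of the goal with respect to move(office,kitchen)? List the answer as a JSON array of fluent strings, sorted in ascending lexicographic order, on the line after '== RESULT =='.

Compute (G \ add) ∪ pre:
  G ∩ del = {}  (empty — regression defined)
  G \ add = {at(kitchen), open(d_hall_dock)} \ {at(kitchen)} = {open(d_hall_dock)}
  ∪ pre   = {open(d_hall_dock)} ∪ {at(office), open(d_office_kitchen)}
          = {at(office), open(d_hall_dock), open(d_office_kitchen)}

== RESULT ==
["at(office)", "open(d_hall_dock)", "open(d_office_kitchen)"]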